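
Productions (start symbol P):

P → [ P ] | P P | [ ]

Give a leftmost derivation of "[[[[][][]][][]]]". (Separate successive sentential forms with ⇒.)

P ⇒ [P]   [P → [ P ]]
[P] ⇒ [[P]]   [P → [ P ]]
[[P]] ⇒ [[PP]]   [P → P P]
[[PP]] ⇒ [[PPP]]   [P → P P]
[[PPP]] ⇒ [[[P]PP]]   [P → [ P ]]
[[[P]PP]] ⇒ [[[PP]PP]]   [P → P P]
[[[PP]PP]] ⇒ [[[PPP]PP]]   [P → P P]
[[[PPP]PP]] ⇒ [[[[]PP]PP]]   [P → [ ]]
[[[[]PP]PP]] ⇒ [[[[][]P]PP]]   [P → [ ]]
[[[[][]P]PP]] ⇒ [[[[][][]]PP]]   [P → [ ]]
[[[[][][]]PP]] ⇒ [[[[][][]][]P]]   [P → [ ]]
[[[[][][]][]P]] ⇒ [[[[][][]][][]]]   [P → [ ]]

P ⇒ [P] ⇒ [[P]] ⇒ [[PP]] ⇒ [[PPP]] ⇒ [[[P]PP]] ⇒ [[[PP]PP]] ⇒ [[[PPP]PP]] ⇒ [[[[]PP]PP]] ⇒ [[[[][]P]PP]] ⇒ [[[[][][]]PP]] ⇒ [[[[][][]][]P]] ⇒ [[[[][][]][][]]]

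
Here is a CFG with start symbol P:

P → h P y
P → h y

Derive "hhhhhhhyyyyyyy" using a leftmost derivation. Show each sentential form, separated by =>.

P => hPy => hhPyy => hhhPyyy => hhhhPyyyy => hhhhhPyyyyy => hhhhhhPyyyyyy => hhhhhhhyyyyyyy

P => hPy   [P → h P y]
hPy => hhPyy   [P → h P y]
hhPyy => hhhPyyy   [P → h P y]
hhhPyyy => hhhhPyyyy   [P → h P y]
hhhhPyyyy => hhhhhPyyyyy   [P → h P y]
hhhhhPyyyyy => hhhhhhPyyyyyy   [P → h P y]
hhhhhhPyyyyyy => hhhhhhhyyyyyyy   [P → h y]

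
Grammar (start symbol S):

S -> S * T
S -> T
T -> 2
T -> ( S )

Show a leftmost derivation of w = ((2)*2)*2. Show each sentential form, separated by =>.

S => S*T => T*T => (S)*T => (S*T)*T => (T*T)*T => ((S)*T)*T => ((T)*T)*T => ((2)*T)*T => ((2)*2)*T => ((2)*2)*2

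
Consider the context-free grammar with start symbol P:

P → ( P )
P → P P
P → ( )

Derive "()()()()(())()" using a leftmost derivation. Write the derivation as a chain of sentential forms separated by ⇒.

P ⇒ PP   [P → P P]
PP ⇒ ()P   [P → ( )]
()P ⇒ ()PP   [P → P P]
()PP ⇒ ()()P   [P → ( )]
()()P ⇒ ()()PP   [P → P P]
()()PP ⇒ ()()()P   [P → ( )]
()()()P ⇒ ()()()PP   [P → P P]
()()()PP ⇒ ()()()PPP   [P → P P]
()()()PPP ⇒ ()()()()PP   [P → ( )]
()()()()PP ⇒ ()()()()(P)P   [P → ( P )]
()()()()(P)P ⇒ ()()()()(())P   [P → ( )]
()()()()(())P ⇒ ()()()()(())()   [P → ( )]

P ⇒ PP ⇒ ()P ⇒ ()PP ⇒ ()()P ⇒ ()()PP ⇒ ()()()P ⇒ ()()()PP ⇒ ()()()PPP ⇒ ()()()()PP ⇒ ()()()()(P)P ⇒ ()()()()(())P ⇒ ()()()()(())()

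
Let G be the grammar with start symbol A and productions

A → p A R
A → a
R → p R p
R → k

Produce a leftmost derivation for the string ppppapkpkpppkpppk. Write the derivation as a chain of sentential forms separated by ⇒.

A ⇒ pAR ⇒ ppARR ⇒ pppARRR ⇒ ppppARRRR ⇒ ppppaRRRR ⇒ ppppapRpRRR ⇒ ppppapkpRRR ⇒ ppppapkpkRR ⇒ ppppapkpkpRpR ⇒ ppppapkpkppRppR ⇒ ppppapkpkpppRpppR ⇒ ppppapkpkpppkpppR ⇒ ppppapkpkpppkpppk

A ⇒ pAR   [A → p A R]
pAR ⇒ ppARR   [A → p A R]
ppARR ⇒ pppARRR   [A → p A R]
pppARRR ⇒ ppppARRRR   [A → p A R]
ppppARRRR ⇒ ppppaRRRR   [A → a]
ppppaRRRR ⇒ ppppapRpRRR   [R → p R p]
ppppapRpRRR ⇒ ppppapkpRRR   [R → k]
ppppapkpRRR ⇒ ppppapkpkRR   [R → k]
ppppapkpkRR ⇒ ppppapkpkpRpR   [R → p R p]
ppppapkpkpRpR ⇒ ppppapkpkppRppR   [R → p R p]
ppppapkpkppRppR ⇒ ppppapkpkpppRpppR   [R → p R p]
ppppapkpkpppRpppR ⇒ ppppapkpkpppkpppR   [R → k]
ppppapkpkpppkpppR ⇒ ppppapkpkpppkpppk   [R → k]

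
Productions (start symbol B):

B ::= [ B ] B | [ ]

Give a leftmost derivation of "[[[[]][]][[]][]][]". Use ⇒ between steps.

B ⇒ [B]B ⇒ [[B]B]B ⇒ [[[B]B]B]B ⇒ [[[[]]B]B]B ⇒ [[[[]][]]B]B ⇒ [[[[]][]][B]B]B ⇒ [[[[]][]][[]]B]B ⇒ [[[[]][]][[]][]]B ⇒ [[[[]][]][[]][]][]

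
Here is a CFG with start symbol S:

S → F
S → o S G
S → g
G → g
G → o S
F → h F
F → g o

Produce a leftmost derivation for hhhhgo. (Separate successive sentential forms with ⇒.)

S⇒F⇒hF⇒hhF⇒hhhF⇒hhhhF⇒hhhhgo

S ⇒ F   [S → F]
F ⇒ hF   [F → h F]
hF ⇒ hhF   [F → h F]
hhF ⇒ hhhF   [F → h F]
hhhF ⇒ hhhhF   [F → h F]
hhhhF ⇒ hhhhgo   [F → g o]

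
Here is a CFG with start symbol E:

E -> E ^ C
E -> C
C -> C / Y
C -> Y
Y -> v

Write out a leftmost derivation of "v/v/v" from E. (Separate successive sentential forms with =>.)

E => C   [E -> C]
C => C/Y   [C -> C / Y]
C/Y => C/Y/Y   [C -> C / Y]
C/Y/Y => Y/Y/Y   [C -> Y]
Y/Y/Y => v/Y/Y   [Y -> v]
v/Y/Y => v/v/Y   [Y -> v]
v/v/Y => v/v/v   [Y -> v]

E=>C=>C/Y=>C/Y/Y=>Y/Y/Y=>v/Y/Y=>v/v/Y=>v/v/v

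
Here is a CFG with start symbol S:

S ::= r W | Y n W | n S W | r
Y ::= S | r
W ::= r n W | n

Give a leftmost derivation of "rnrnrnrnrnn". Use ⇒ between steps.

S ⇒ YnW   [S ::= Y n W]
YnW ⇒ SnW   [Y ::= S]
SnW ⇒ rnW   [S ::= r]
rnW ⇒ rnrnW   [W ::= r n W]
rnrnW ⇒ rnrnrnW   [W ::= r n W]
rnrnrnW ⇒ rnrnrnrnW   [W ::= r n W]
rnrnrnrnW ⇒ rnrnrnrnrnW   [W ::= r n W]
rnrnrnrnrnW ⇒ rnrnrnrnrnn   [W ::= n]

S ⇒ YnW ⇒ SnW ⇒ rnW ⇒ rnrnW ⇒ rnrnrnW ⇒ rnrnrnrnW ⇒ rnrnrnrnrnW ⇒ rnrnrnrnrnn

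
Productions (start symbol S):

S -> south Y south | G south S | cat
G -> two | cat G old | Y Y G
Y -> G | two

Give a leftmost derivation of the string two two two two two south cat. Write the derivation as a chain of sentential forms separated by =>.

S => G south S => Y Y G south S => G Y G south S => Y Y G Y G south S => G Y G Y G south S => two Y G Y G south S => two G G Y G south S => two two G Y G south S => two two two Y G south S => two two two two G south S => two two two two two south S => two two two two two south cat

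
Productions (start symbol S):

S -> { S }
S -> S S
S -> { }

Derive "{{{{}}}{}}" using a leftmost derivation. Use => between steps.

S => {S} => {SS} => {{S}S} => {{{S}}S} => {{{{}}}S} => {{{{}}}{}}

S => {S}   [S -> { S }]
{S} => {SS}   [S -> S S]
{SS} => {{S}S}   [S -> { S }]
{{S}S} => {{{S}}S}   [S -> { S }]
{{{S}}S} => {{{{}}}S}   [S -> { }]
{{{{}}}S} => {{{{}}}{}}   [S -> { }]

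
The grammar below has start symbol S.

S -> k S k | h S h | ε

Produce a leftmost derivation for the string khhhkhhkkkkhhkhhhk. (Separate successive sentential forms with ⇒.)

S ⇒ kSk ⇒ khShk ⇒ khhShhk ⇒ khhhShhhk ⇒ khhhkSkhhhk ⇒ khhhkhShkhhhk ⇒ khhhkhhShhkhhhk ⇒ khhhkhhkSkhhkhhhk ⇒ khhhkhhkkSkkhhkhhhk ⇒ khhhkhhkkkkhhkhhhk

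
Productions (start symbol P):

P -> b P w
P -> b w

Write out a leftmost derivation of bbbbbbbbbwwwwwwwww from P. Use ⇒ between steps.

P ⇒ bPw ⇒ bbPww ⇒ bbbPwww ⇒ bbbbPwwww ⇒ bbbbbPwwwww ⇒ bbbbbbPwwwwww ⇒ bbbbbbbPwwwwwww ⇒ bbbbbbbbPwwwwwwww ⇒ bbbbbbbbbwwwwwwwww

P ⇒ bPw   [P -> b P w]
bPw ⇒ bbPww   [P -> b P w]
bbPww ⇒ bbbPwww   [P -> b P w]
bbbPwww ⇒ bbbbPwwww   [P -> b P w]
bbbbPwwww ⇒ bbbbbPwwwww   [P -> b P w]
bbbbbPwwwww ⇒ bbbbbbPwwwwww   [P -> b P w]
bbbbbbPwwwwww ⇒ bbbbbbbPwwwwwww   [P -> b P w]
bbbbbbbPwwwwwww ⇒ bbbbbbbbPwwwwwwww   [P -> b P w]
bbbbbbbbPwwwwwwww ⇒ bbbbbbbbbwwwwwwwww   [P -> b w]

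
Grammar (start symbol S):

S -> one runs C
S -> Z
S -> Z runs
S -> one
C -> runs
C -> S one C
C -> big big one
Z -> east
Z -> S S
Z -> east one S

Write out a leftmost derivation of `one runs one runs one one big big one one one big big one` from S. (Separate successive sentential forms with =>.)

S => one runs C => one runs S one C => one runs Z one C => one runs S S one C => one runs one runs C S one C => one runs one runs S one C S one C => one runs one runs one one C S one C => one runs one runs one one big big one S one C => one runs one runs one one big big one one one C => one runs one runs one one big big one one one big big one

S => one runs C   [S -> one runs C]
one runs C => one runs S one C   [C -> S one C]
one runs S one C => one runs Z one C   [S -> Z]
one runs Z one C => one runs S S one C   [Z -> S S]
one runs S S one C => one runs one runs C S one C   [S -> one runs C]
one runs one runs C S one C => one runs one runs S one C S one C   [C -> S one C]
one runs one runs S one C S one C => one runs one runs one one C S one C   [S -> one]
one runs one runs one one C S one C => one runs one runs one one big big one S one C   [C -> big big one]
one runs one runs one one big big one S one C => one runs one runs one one big big one one one C   [S -> one]
one runs one runs one one big big one one one C => one runs one runs one one big big one one one big big one   [C -> big big one]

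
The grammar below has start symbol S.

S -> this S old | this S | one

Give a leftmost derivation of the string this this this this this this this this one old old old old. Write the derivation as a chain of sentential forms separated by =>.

S => this S => this this S old => this this this S old => this this this this S old old => this this this this this S old old old => this this this this this this S old old old old => this this this this this this this S old old old old => this this this this this this this this S old old old old => this this this this this this this this one old old old old

S => this S   [S -> this S]
this S => this this S old   [S -> this S old]
this this S old => this this this S old   [S -> this S]
this this this S old => this this this this S old old   [S -> this S old]
this this this this S old old => this this this this this S old old old   [S -> this S old]
this this this this this S old old old => this this this this this this S old old old old   [S -> this S old]
this this this this this this S old old old old => this this this this this this this S old old old old   [S -> this S]
this this this this this this this S old old old old => this this this this this this this this S old old old old   [S -> this S]
this this this this this this this this S old old old old => this this this this this this this this one old old old old   [S -> one]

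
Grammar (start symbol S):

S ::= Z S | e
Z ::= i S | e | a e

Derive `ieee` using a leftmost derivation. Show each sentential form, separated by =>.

S=>ZS=>iSS=>iZSS=>ieSS=>ieeS=>ieee

S => ZS   [S ::= Z S]
ZS => iSS   [Z ::= i S]
iSS => iZSS   [S ::= Z S]
iZSS => ieSS   [Z ::= e]
ieSS => ieeS   [S ::= e]
ieeS => ieee   [S ::= e]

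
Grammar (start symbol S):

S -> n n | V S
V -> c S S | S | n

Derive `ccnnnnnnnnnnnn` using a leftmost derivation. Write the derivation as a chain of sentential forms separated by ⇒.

S ⇒ VS   [S -> V S]
VS ⇒ SS   [V -> S]
SS ⇒ VSS   [S -> V S]
VSS ⇒ cSSSS   [V -> c S S]
cSSSS ⇒ cVSSSS   [S -> V S]
cVSSSS ⇒ ccSSSSSS   [V -> c S S]
ccSSSSSS ⇒ ccnnSSSSS   [S -> n n]
ccnnSSSSS ⇒ ccnnnnSSSS   [S -> n n]
ccnnnnSSSS ⇒ ccnnnnnnSSS   [S -> n n]
ccnnnnnnSSS ⇒ ccnnnnnnnnSS   [S -> n n]
ccnnnnnnnnSS ⇒ ccnnnnnnnnnnS   [S -> n n]
ccnnnnnnnnnnS ⇒ ccnnnnnnnnnnnn   [S -> n n]

S⇒VS⇒SS⇒VSS⇒cSSSS⇒cVSSSS⇒ccSSSSSS⇒ccnnSSSSS⇒ccnnnnSSSS⇒ccnnnnnnSSS⇒ccnnnnnnnnSS⇒ccnnnnnnnnnnS⇒ccnnnnnnnnnnnn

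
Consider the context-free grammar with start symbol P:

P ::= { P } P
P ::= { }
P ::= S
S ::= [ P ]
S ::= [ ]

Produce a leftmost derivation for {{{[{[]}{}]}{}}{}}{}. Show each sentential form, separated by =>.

P => {P}P => {{P}P}P => {{{P}P}P}P => {{{S}P}P}P => {{{[P]}P}P}P => {{{[{P}P]}P}P}P => {{{[{S}P]}P}P}P => {{{[{[]}P]}P}P}P => {{{[{[]}{}]}P}P}P => {{{[{[]}{}]}{}}P}P => {{{[{[]}{}]}{}}{}}P => {{{[{[]}{}]}{}}{}}{}

P => {P}P   [P ::= { P } P]
{P}P => {{P}P}P   [P ::= { P } P]
{{P}P}P => {{{P}P}P}P   [P ::= { P } P]
{{{P}P}P}P => {{{S}P}P}P   [P ::= S]
{{{S}P}P}P => {{{[P]}P}P}P   [S ::= [ P ]]
{{{[P]}P}P}P => {{{[{P}P]}P}P}P   [P ::= { P } P]
{{{[{P}P]}P}P}P => {{{[{S}P]}P}P}P   [P ::= S]
{{{[{S}P]}P}P}P => {{{[{[]}P]}P}P}P   [S ::= [ ]]
{{{[{[]}P]}P}P}P => {{{[{[]}{}]}P}P}P   [P ::= { }]
{{{[{[]}{}]}P}P}P => {{{[{[]}{}]}{}}P}P   [P ::= { }]
{{{[{[]}{}]}{}}P}P => {{{[{[]}{}]}{}}{}}P   [P ::= { }]
{{{[{[]}{}]}{}}{}}P => {{{[{[]}{}]}{}}{}}{}   [P ::= { }]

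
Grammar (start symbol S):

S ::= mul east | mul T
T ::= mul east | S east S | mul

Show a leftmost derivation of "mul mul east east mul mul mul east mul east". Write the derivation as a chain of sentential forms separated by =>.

S => mul T => mul S east S => mul mul east east S => mul mul east east mul T => mul mul east east mul S east S => mul mul east east mul mul T east S => mul mul east east mul mul mul east S => mul mul east east mul mul mul east mul east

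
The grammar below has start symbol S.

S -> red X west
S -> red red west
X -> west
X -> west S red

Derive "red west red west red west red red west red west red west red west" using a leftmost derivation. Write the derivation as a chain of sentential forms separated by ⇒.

S ⇒ red X west   [S -> red X west]
red X west ⇒ red west S red west   [X -> west S red]
red west S red west ⇒ red west red X west red west   [S -> red X west]
red west red X west red west ⇒ red west red west S red west red west   [X -> west S red]
red west red west S red west red west ⇒ red west red west red X west red west red west   [S -> red X west]
red west red west red X west red west red west ⇒ red west red west red west S red west red west red west   [X -> west S red]
red west red west red west S red west red west red west ⇒ red west red west red west red red west red west red west red west   [S -> red red west]

S ⇒ red X west ⇒ red west S red west ⇒ red west red X west red west ⇒ red west red west S red west red west ⇒ red west red west red X west red west red west ⇒ red west red west red west S red west red west red west ⇒ red west red west red west red red west red west red west red west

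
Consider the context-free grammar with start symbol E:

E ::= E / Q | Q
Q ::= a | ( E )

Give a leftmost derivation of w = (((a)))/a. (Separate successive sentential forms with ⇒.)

E⇒E/Q⇒Q/Q⇒(E)/Q⇒(Q)/Q⇒((E))/Q⇒((Q))/Q⇒(((E)))/Q⇒(((Q)))/Q⇒(((a)))/Q⇒(((a)))/a

E ⇒ E/Q   [E ::= E / Q]
E/Q ⇒ Q/Q   [E ::= Q]
Q/Q ⇒ (E)/Q   [Q ::= ( E )]
(E)/Q ⇒ (Q)/Q   [E ::= Q]
(Q)/Q ⇒ ((E))/Q   [Q ::= ( E )]
((E))/Q ⇒ ((Q))/Q   [E ::= Q]
((Q))/Q ⇒ (((E)))/Q   [Q ::= ( E )]
(((E)))/Q ⇒ (((Q)))/Q   [E ::= Q]
(((Q)))/Q ⇒ (((a)))/Q   [Q ::= a]
(((a)))/Q ⇒ (((a)))/a   [Q ::= a]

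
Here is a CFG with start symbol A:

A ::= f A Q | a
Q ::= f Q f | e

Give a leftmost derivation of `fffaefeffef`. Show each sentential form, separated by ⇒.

A ⇒ fAQ ⇒ ffAQQ ⇒ fffAQQQ ⇒ fffaQQQ ⇒ fffaeQQ ⇒ fffaefQfQ ⇒ fffaefefQ ⇒ fffaefeffQf ⇒ fffaefeffef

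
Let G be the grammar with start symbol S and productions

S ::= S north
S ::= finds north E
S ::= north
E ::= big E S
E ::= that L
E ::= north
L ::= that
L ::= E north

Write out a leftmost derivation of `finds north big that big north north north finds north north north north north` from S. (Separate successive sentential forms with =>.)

S => S north => S north north => finds north E north north => finds north big E S north north => finds north big that L S north north => finds north big that E north S north north => finds north big that big E S north S north north => finds north big that big north S north S north north => finds north big that big north north north S north north => finds north big that big north north north S north north north => finds north big that big north north north finds north E north north north => finds north big that big north north north finds north north north north north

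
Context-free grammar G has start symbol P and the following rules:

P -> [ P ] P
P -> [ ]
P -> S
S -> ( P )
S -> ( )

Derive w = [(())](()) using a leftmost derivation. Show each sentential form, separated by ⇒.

P ⇒ [P]P ⇒ [S]P ⇒ [(P)]P ⇒ [(S)]P ⇒ [(())]P ⇒ [(())]S ⇒ [(())](P) ⇒ [(())](S) ⇒ [(())](())

P ⇒ [P]P   [P -> [ P ] P]
[P]P ⇒ [S]P   [P -> S]
[S]P ⇒ [(P)]P   [S -> ( P )]
[(P)]P ⇒ [(S)]P   [P -> S]
[(S)]P ⇒ [(())]P   [S -> ( )]
[(())]P ⇒ [(())]S   [P -> S]
[(())]S ⇒ [(())](P)   [S -> ( P )]
[(())](P) ⇒ [(())](S)   [P -> S]
[(())](S) ⇒ [(())](())   [S -> ( )]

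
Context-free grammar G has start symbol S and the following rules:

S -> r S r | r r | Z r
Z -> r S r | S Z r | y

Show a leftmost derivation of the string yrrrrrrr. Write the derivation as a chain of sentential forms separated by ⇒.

S⇒Zr⇒SZrr⇒ZrZrr⇒yrZrr⇒yrrSrrr⇒yrrrrrrr

S ⇒ Zr   [S -> Z r]
Zr ⇒ SZrr   [Z -> S Z r]
SZrr ⇒ ZrZrr   [S -> Z r]
ZrZrr ⇒ yrZrr   [Z -> y]
yrZrr ⇒ yrrSrrr   [Z -> r S r]
yrrSrrr ⇒ yrrrrrrr   [S -> r r]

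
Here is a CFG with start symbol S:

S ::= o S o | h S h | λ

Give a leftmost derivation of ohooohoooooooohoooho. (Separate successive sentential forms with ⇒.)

S⇒oSo⇒ohSho⇒ohoSoho⇒ohooSooho⇒ohoooSoooho⇒ohooohShoooho⇒ohooohoSohoooho⇒ohooohooSoohoooho⇒ohooohoooSooohoooho⇒ohooohooooSoooohoooho⇒ohooohoooooooohoooho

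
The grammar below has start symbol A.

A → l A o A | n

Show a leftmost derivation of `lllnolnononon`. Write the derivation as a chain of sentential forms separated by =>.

A => lAoA => llAoAoA => lllAoAoAoA => lllnoAoAoA => lllnolAoAoAoA => lllnolnoAoAoA => lllnolnonoAoA => lllnolnononoA => lllnolnononon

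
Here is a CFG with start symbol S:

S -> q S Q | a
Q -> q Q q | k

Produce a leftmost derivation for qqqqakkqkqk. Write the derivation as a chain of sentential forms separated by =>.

S => qSQ => qqSQQ => qqqSQQQ => qqqqSQQQQ => qqqqaQQQQ => qqqqakQQQ => qqqqakkQQ => qqqqakkqQqQ => qqqqakkqkqQ => qqqqakkqkqk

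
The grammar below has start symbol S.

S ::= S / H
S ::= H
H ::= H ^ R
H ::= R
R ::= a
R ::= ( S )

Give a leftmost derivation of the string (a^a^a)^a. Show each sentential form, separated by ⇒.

S ⇒ H ⇒ H^R ⇒ R^R ⇒ (S)^R ⇒ (H)^R ⇒ (H^R)^R ⇒ (H^R^R)^R ⇒ (R^R^R)^R ⇒ (a^R^R)^R ⇒ (a^a^R)^R ⇒ (a^a^a)^R ⇒ (a^a^a)^a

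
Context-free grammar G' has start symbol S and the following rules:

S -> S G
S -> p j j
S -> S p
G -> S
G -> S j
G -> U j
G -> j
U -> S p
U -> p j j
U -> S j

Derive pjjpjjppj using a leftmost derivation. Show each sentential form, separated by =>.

S => SG   [S -> S G]
SG => pjjG   [S -> p j j]
pjjG => pjjSj   [G -> S j]
pjjSj => pjjSpj   [S -> S p]
pjjSpj => pjjSppj   [S -> S p]
pjjSppj => pjjpjjppj   [S -> p j j]

S=>SG=>pjjG=>pjjSj=>pjjSpj=>pjjSppj=>pjjpjjppj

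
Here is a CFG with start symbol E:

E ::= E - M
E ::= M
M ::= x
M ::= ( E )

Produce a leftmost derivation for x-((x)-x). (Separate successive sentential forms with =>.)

E => E-M => M-M => x-M => x-(E) => x-(E-M) => x-(M-M) => x-((E)-M) => x-((M)-M) => x-((x)-M) => x-((x)-x)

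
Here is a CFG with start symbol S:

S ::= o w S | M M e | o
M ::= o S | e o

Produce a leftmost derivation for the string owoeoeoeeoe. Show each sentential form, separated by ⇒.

S ⇒ owS ⇒ owMMe ⇒ owoSMe ⇒ owoMMeMe ⇒ owoeoMeMe ⇒ owoeoeoeMe ⇒ owoeoeoeeoe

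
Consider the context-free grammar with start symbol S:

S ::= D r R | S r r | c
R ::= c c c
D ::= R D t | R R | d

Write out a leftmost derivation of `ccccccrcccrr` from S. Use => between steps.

S => Srr   [S ::= S r r]
Srr => DrRrr   [S ::= D r R]
DrRrr => RRrRrr   [D ::= R R]
RRrRrr => cccRrRrr   [R ::= c c c]
cccRrRrr => ccccccrRrr   [R ::= c c c]
ccccccrRrr => ccccccrcccrr   [R ::= c c c]

S=>Srr=>DrRrr=>RRrRrr=>cccRrRrr=>ccccccrRrr=>ccccccrcccrr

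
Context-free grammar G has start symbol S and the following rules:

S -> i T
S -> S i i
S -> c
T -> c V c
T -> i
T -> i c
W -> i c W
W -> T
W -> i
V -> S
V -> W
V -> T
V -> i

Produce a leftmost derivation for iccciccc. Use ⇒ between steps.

S⇒iT⇒icVc⇒icWc⇒icTc⇒iccVcc⇒iccTcc⇒icccVccc⇒icccTccc⇒iccciccc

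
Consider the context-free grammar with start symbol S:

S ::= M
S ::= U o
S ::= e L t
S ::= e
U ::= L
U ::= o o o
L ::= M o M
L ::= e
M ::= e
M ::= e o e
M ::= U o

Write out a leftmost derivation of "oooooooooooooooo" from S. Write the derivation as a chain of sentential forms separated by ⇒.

S ⇒ Uo ⇒ Lo ⇒ MoMo ⇒ UooMo ⇒ LooMo ⇒ MoMooMo ⇒ UooMooMo ⇒ oooooMooMo ⇒ oooooUoooMo ⇒ oooooooooooMo ⇒ oooooooooooUoo ⇒ oooooooooooooooo

S ⇒ Uo   [S ::= U o]
Uo ⇒ Lo   [U ::= L]
Lo ⇒ MoMo   [L ::= M o M]
MoMo ⇒ UooMo   [M ::= U o]
UooMo ⇒ LooMo   [U ::= L]
LooMo ⇒ MoMooMo   [L ::= M o M]
MoMooMo ⇒ UooMooMo   [M ::= U o]
UooMooMo ⇒ oooooMooMo   [U ::= o o o]
oooooMooMo ⇒ oooooUoooMo   [M ::= U o]
oooooUoooMo ⇒ oooooooooooMo   [U ::= o o o]
oooooooooooMo ⇒ oooooooooooUoo   [M ::= U o]
oooooooooooUoo ⇒ oooooooooooooooo   [U ::= o o o]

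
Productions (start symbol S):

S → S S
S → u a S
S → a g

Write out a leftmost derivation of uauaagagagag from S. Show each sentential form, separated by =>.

S => uaS => uauaS => uauaSS => uauaagS => uauaagSS => uauaagagS => uauaagagSS => uauaagagagS => uauaagagagag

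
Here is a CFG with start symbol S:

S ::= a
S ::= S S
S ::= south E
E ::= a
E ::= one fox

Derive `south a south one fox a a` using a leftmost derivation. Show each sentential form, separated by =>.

S => S S => S S S => S S S S => south E S S S => south a S S S => south a south E S S => south a south one fox S S => south a south one fox a S => south a south one fox a a

S => S S   [S ::= S S]
S S => S S S   [S ::= S S]
S S S => S S S S   [S ::= S S]
S S S S => south E S S S   [S ::= south E]
south E S S S => south a S S S   [E ::= a]
south a S S S => south a south E S S   [S ::= south E]
south a south E S S => south a south one fox S S   [E ::= one fox]
south a south one fox S S => south a south one fox a S   [S ::= a]
south a south one fox a S => south a south one fox a a   [S ::= a]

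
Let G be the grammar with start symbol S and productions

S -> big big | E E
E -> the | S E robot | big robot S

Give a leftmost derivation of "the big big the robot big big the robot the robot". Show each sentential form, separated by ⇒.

S ⇒ E E   [S -> E E]
E E ⇒ the E   [E -> the]
the E ⇒ the S E robot   [E -> S E robot]
the S E robot ⇒ the E E E robot   [S -> E E]
the E E E robot ⇒ the S E robot E E robot   [E -> S E robot]
the S E robot E E robot ⇒ the big big E robot E E robot   [S -> big big]
the big big E robot E E robot ⇒ the big big the robot E E robot   [E -> the]
the big big the robot E E robot ⇒ the big big the robot S E robot E robot   [E -> S E robot]
the big big the robot S E robot E robot ⇒ the big big the robot big big E robot E robot   [S -> big big]
the big big the robot big big E robot E robot ⇒ the big big the robot big big the robot E robot   [E -> the]
the big big the robot big big the robot E robot ⇒ the big big the robot big big the robot the robot   [E -> the]

S ⇒ E E ⇒ the E ⇒ the S E robot ⇒ the E E E robot ⇒ the S E robot E E robot ⇒ the big big E robot E E robot ⇒ the big big the robot E E robot ⇒ the big big the robot S E robot E robot ⇒ the big big the robot big big E robot E robot ⇒ the big big the robot big big the robot E robot ⇒ the big big the robot big big the robot the robot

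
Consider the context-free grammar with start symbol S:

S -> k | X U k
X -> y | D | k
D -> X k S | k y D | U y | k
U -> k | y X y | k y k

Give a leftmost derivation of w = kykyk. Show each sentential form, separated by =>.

S => XUk => kUk => kyXyk => kyDyk => kykyk

S => XUk   [S -> X U k]
XUk => kUk   [X -> k]
kUk => kyXyk   [U -> y X y]
kyXyk => kyDyk   [X -> D]
kyDyk => kykyk   [D -> k]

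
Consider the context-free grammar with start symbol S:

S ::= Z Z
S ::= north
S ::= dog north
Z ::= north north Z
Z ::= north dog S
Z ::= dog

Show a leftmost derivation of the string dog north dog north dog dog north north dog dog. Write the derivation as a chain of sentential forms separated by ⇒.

S ⇒ Z Z ⇒ dog Z ⇒ dog north dog S ⇒ dog north dog Z Z ⇒ dog north dog north dog S Z ⇒ dog north dog north dog Z Z Z ⇒ dog north dog north dog dog Z Z ⇒ dog north dog north dog dog north north Z Z ⇒ dog north dog north dog dog north north dog Z ⇒ dog north dog north dog dog north north dog dog

S ⇒ Z Z   [S ::= Z Z]
Z Z ⇒ dog Z   [Z ::= dog]
dog Z ⇒ dog north dog S   [Z ::= north dog S]
dog north dog S ⇒ dog north dog Z Z   [S ::= Z Z]
dog north dog Z Z ⇒ dog north dog north dog S Z   [Z ::= north dog S]
dog north dog north dog S Z ⇒ dog north dog north dog Z Z Z   [S ::= Z Z]
dog north dog north dog Z Z Z ⇒ dog north dog north dog dog Z Z   [Z ::= dog]
dog north dog north dog dog Z Z ⇒ dog north dog north dog dog north north Z Z   [Z ::= north north Z]
dog north dog north dog dog north north Z Z ⇒ dog north dog north dog dog north north dog Z   [Z ::= dog]
dog north dog north dog dog north north dog Z ⇒ dog north dog north dog dog north north dog dog   [Z ::= dog]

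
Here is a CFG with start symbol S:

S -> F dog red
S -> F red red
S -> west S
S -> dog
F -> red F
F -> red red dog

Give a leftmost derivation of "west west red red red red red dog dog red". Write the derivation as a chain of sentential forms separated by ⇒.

S ⇒ west S ⇒ west west S ⇒ west west F dog red ⇒ west west red F dog red ⇒ west west red red F dog red ⇒ west west red red red F dog red ⇒ west west red red red red red dog dog red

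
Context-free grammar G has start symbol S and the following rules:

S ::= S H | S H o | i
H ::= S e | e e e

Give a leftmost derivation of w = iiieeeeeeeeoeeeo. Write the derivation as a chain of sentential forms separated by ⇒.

S ⇒ SHo ⇒ SHoHo ⇒ iHoHo ⇒ iSeoHo ⇒ iSHeoHo ⇒ iiHeoHo ⇒ iiSeeoHo ⇒ iiSHeeoHo ⇒ iiSHHeeoHo ⇒ iiiHHeeoHo ⇒ iiieeeHeeoHo ⇒ iiieeeeeeeeoHo ⇒ iiieeeeeeeeoeeeo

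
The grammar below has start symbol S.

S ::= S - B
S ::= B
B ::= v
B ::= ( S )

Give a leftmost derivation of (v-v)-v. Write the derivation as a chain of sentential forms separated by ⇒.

S⇒S-B⇒B-B⇒(S)-B⇒(S-B)-B⇒(B-B)-B⇒(v-B)-B⇒(v-v)-B⇒(v-v)-v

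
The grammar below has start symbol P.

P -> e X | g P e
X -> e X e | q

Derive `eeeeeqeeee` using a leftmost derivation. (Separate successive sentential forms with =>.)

P => eX   [P -> e X]
eX => eeXe   [X -> e X e]
eeXe => eeeXee   [X -> e X e]
eeeXee => eeeeXeee   [X -> e X e]
eeeeXeee => eeeeeXeeee   [X -> e X e]
eeeeeXeeee => eeeeeqeeee   [X -> q]

P=>eX=>eeXe=>eeeXee=>eeeeXeee=>eeeeeXeeee=>eeeeeqeeee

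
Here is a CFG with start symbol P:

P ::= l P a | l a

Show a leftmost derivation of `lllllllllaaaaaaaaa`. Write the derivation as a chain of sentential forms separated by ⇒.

P ⇒ lPa   [P ::= l P a]
lPa ⇒ llPaa   [P ::= l P a]
llPaa ⇒ lllPaaa   [P ::= l P a]
lllPaaa ⇒ llllPaaaa   [P ::= l P a]
llllPaaaa ⇒ lllllPaaaaa   [P ::= l P a]
lllllPaaaaa ⇒ llllllPaaaaaa   [P ::= l P a]
llllllPaaaaaa ⇒ lllllllPaaaaaaa   [P ::= l P a]
lllllllPaaaaaaa ⇒ llllllllPaaaaaaaa   [P ::= l P a]
llllllllPaaaaaaaa ⇒ lllllllllaaaaaaaaa   [P ::= l a]

P ⇒ lPa ⇒ llPaa ⇒ lllPaaa ⇒ llllPaaaa ⇒ lllllPaaaaa ⇒ llllllPaaaaaa ⇒ lllllllPaaaaaaa ⇒ llllllllPaaaaaaaa ⇒ lllllllllaaaaaaaaa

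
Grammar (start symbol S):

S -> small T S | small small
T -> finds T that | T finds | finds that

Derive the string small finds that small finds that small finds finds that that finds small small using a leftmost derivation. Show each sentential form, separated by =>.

S => small T S => small finds that S => small finds that small T S => small finds that small finds that S => small finds that small finds that small T S => small finds that small finds that small T finds S => small finds that small finds that small finds T that finds S => small finds that small finds that small finds finds that that finds S => small finds that small finds that small finds finds that that finds small small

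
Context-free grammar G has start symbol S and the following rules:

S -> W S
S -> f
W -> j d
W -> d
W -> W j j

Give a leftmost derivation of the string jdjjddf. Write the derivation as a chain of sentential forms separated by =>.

S => WS => WjjS => jdjjS => jdjjWS => jdjjdS => jdjjdWS => jdjjddS => jdjjddf

S => WS   [S -> W S]
WS => WjjS   [W -> W j j]
WjjS => jdjjS   [W -> j d]
jdjjS => jdjjWS   [S -> W S]
jdjjWS => jdjjdS   [W -> d]
jdjjdS => jdjjdWS   [S -> W S]
jdjjdWS => jdjjddS   [W -> d]
jdjjddS => jdjjddf   [S -> f]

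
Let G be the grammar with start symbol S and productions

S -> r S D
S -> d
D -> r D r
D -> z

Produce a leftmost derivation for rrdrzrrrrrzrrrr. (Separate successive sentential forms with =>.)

S => rSD   [S -> r S D]
rSD => rrSDD   [S -> r S D]
rrSDD => rrdDD   [S -> d]
rrdDD => rrdrDrD   [D -> r D r]
rrdrDrD => rrdrzrD   [D -> z]
rrdrzrD => rrdrzrrDr   [D -> r D r]
rrdrzrrDr => rrdrzrrrDrr   [D -> r D r]
rrdrzrrrDrr => rrdrzrrrrDrrr   [D -> r D r]
rrdrzrrrrDrrr => rrdrzrrrrrDrrrr   [D -> r D r]
rrdrzrrrrrDrrrr => rrdrzrrrrrzrrrr   [D -> z]

S => rSD => rrSDD => rrdDD => rrdrDrD => rrdrzrD => rrdrzrrDr => rrdrzrrrDrr => rrdrzrrrrDrrr => rrdrzrrrrrDrrrr => rrdrzrrrrrzrrrr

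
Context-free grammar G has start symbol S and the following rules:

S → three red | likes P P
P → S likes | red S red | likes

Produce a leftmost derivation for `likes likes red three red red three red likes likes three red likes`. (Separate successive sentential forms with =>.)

S => likes P P => likes S likes P => likes likes P P likes P => likes likes red S red P likes P => likes likes red three red red P likes P => likes likes red three red red S likes likes P => likes likes red three red red three red likes likes P => likes likes red three red red three red likes likes S likes => likes likes red three red red three red likes likes three red likes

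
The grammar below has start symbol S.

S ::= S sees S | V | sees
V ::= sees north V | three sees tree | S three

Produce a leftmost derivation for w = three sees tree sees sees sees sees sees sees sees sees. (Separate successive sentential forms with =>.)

S => S sees S   [S ::= S sees S]
S sees S => S sees S sees S   [S ::= S sees S]
S sees S sees S => S sees S sees S sees S   [S ::= S sees S]
S sees S sees S sees S => S sees S sees S sees S sees S   [S ::= S sees S]
S sees S sees S sees S sees S => V sees S sees S sees S sees S   [S ::= V]
V sees S sees S sees S sees S => three sees tree sees S sees S sees S sees S   [V ::= three sees tree]
three sees tree sees S sees S sees S sees S => three sees tree sees sees sees S sees S sees S   [S ::= sees]
three sees tree sees sees sees S sees S sees S => three sees tree sees sees sees sees sees S sees S   [S ::= sees]
three sees tree sees sees sees sees sees S sees S => three sees tree sees sees sees sees sees sees sees S   [S ::= sees]
three sees tree sees sees sees sees sees sees sees S => three sees tree sees sees sees sees sees sees sees sees   [S ::= sees]

S => S sees S => S sees S sees S => S sees S sees S sees S => S sees S sees S sees S sees S => V sees S sees S sees S sees S => three sees tree sees S sees S sees S sees S => three sees tree sees sees sees S sees S sees S => three sees tree sees sees sees sees sees S sees S => three sees tree sees sees sees sees sees sees sees S => three sees tree sees sees sees sees sees sees sees sees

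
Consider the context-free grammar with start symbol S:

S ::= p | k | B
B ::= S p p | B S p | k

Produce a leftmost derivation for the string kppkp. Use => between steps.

S => B   [S ::= B]
B => BSp   [B ::= B S p]
BSp => SppSp   [B ::= S p p]
SppSp => kppSp   [S ::= k]
kppSp => kppkp   [S ::= k]

S => B => BSp => SppSp => kppSp => kppkp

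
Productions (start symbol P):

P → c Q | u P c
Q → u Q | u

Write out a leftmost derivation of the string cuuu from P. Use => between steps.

P=>cQ=>cuQ=>cuuQ=>cuuu

P => cQ   [P → c Q]
cQ => cuQ   [Q → u Q]
cuQ => cuuQ   [Q → u Q]
cuuQ => cuuu   [Q → u]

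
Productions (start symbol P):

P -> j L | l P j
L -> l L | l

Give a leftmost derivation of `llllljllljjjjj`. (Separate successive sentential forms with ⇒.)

P ⇒ lPj   [P -> l P j]
lPj ⇒ llPjj   [P -> l P j]
llPjj ⇒ lllPjjj   [P -> l P j]
lllPjjj ⇒ llllPjjjj   [P -> l P j]
llllPjjjj ⇒ lllllPjjjjj   [P -> l P j]
lllllPjjjjj ⇒ llllljLjjjjj   [P -> j L]
llllljLjjjjj ⇒ llllljlLjjjjj   [L -> l L]
llllljlLjjjjj ⇒ llllljllLjjjjj   [L -> l L]
llllljllLjjjjj ⇒ llllljllljjjjj   [L -> l]

P⇒lPj⇒llPjj⇒lllPjjj⇒llllPjjjj⇒lllllPjjjjj⇒llllljLjjjjj⇒llllljlLjjjjj⇒llllljllLjjjjj⇒llllljllljjjjj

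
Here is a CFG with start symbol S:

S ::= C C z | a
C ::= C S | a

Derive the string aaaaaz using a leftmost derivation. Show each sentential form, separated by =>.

S => CCz   [S ::= C C z]
CCz => CSCz   [C ::= C S]
CSCz => CSSCz   [C ::= C S]
CSSCz => aSSCz   [C ::= a]
aSSCz => aaSCz   [S ::= a]
aaSCz => aaaCz   [S ::= a]
aaaCz => aaaCSz   [C ::= C S]
aaaCSz => aaaaSz   [C ::= a]
aaaaSz => aaaaaz   [S ::= a]

S=>CCz=>CSCz=>CSSCz=>aSSCz=>aaSCz=>aaaCz=>aaaCSz=>aaaaSz=>aaaaaz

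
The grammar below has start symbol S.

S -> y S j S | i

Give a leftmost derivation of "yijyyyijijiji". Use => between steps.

S => ySjS => yijS => yijySjS => yijyySjSjS => yijyyySjSjSjS => yijyyyijSjSjS => yijyyyijijSjS => yijyyyijijijS => yijyyyijijiji

S => ySjS   [S -> y S j S]
ySjS => yijS   [S -> i]
yijS => yijySjS   [S -> y S j S]
yijySjS => yijyySjSjS   [S -> y S j S]
yijyySjSjS => yijyyySjSjSjS   [S -> y S j S]
yijyyySjSjSjS => yijyyyijSjSjS   [S -> i]
yijyyyijSjSjS => yijyyyijijSjS   [S -> i]
yijyyyijijSjS => yijyyyijijijS   [S -> i]
yijyyyijijijS => yijyyyijijiji   [S -> i]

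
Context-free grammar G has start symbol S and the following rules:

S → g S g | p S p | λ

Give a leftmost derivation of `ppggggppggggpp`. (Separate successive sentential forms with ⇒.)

S ⇒ pSp   [S → p S p]
pSp ⇒ ppSpp   [S → p S p]
ppSpp ⇒ ppgSgpp   [S → g S g]
ppgSgpp ⇒ ppggSggpp   [S → g S g]
ppggSggpp ⇒ ppgggSgggpp   [S → g S g]
ppgggSgggpp ⇒ ppggggSggggpp   [S → g S g]
ppggggSggggpp ⇒ ppggggpSpggggpp   [S → p S p]
ppggggpSpggggpp ⇒ ppggggppggggpp   [S → λ]

S⇒pSp⇒ppSpp⇒ppgSgpp⇒ppggSggpp⇒ppgggSgggpp⇒ppggggSggggpp⇒ppggggpSpggggpp⇒ppggggppggggpp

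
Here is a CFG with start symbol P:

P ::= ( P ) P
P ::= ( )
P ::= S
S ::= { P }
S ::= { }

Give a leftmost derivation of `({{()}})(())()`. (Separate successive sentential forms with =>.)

P => (P)P => (S)P => ({P})P => ({S})P => ({{P}})P => ({{()}})P => ({{()}})(P)P => ({{()}})(())P => ({{()}})(())()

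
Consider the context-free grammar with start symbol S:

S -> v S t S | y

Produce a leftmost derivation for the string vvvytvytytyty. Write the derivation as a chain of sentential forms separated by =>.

S=>vStS=>vvStStS=>vvvStStStS=>vvvytStStS=>vvvytvStStStS=>vvvytvytStStS=>vvvytvytytStS=>vvvytvytytytS=>vvvytvytytyty

S => vStS   [S -> v S t S]
vStS => vvStStS   [S -> v S t S]
vvStStS => vvvStStStS   [S -> v S t S]
vvvStStStS => vvvytStStS   [S -> y]
vvvytStStS => vvvytvStStStS   [S -> v S t S]
vvvytvStStStS => vvvytvytStStS   [S -> y]
vvvytvytStStS => vvvytvytytStS   [S -> y]
vvvytvytytStS => vvvytvytytytS   [S -> y]
vvvytvytytytS => vvvytvytytyty   [S -> y]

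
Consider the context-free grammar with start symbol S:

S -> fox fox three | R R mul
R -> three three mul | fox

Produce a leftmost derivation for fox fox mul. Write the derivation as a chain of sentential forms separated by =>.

S => R R mul   [S -> R R mul]
R R mul => fox R mul   [R -> fox]
fox R mul => fox fox mul   [R -> fox]

S => R R mul => fox R mul => fox fox mul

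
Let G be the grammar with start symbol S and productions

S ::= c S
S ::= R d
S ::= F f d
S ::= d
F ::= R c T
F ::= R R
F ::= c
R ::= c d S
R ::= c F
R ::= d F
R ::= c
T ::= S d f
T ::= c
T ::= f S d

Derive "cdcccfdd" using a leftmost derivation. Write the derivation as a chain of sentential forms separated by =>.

S=>Rd=>cdSd=>cdcSd=>cdcFfdd=>cdcRRfdd=>cdccRfdd=>cdcccfdd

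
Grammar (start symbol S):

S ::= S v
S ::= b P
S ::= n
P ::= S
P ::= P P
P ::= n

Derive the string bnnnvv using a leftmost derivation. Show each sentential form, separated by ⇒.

S ⇒ Sv ⇒ Svv ⇒ bPvv ⇒ bPPvv ⇒ bPPPvv ⇒ bSPPvv ⇒ bnPPvv ⇒ bnnPvv ⇒ bnnnvv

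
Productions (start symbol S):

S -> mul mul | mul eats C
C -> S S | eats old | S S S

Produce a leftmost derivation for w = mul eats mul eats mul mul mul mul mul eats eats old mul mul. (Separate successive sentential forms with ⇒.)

S ⇒ mul eats C ⇒ mul eats S S ⇒ mul eats mul eats C S ⇒ mul eats mul eats S S S S ⇒ mul eats mul eats mul mul S S S ⇒ mul eats mul eats mul mul mul mul S S ⇒ mul eats mul eats mul mul mul mul mul eats C S ⇒ mul eats mul eats mul mul mul mul mul eats eats old S ⇒ mul eats mul eats mul mul mul mul mul eats eats old mul mul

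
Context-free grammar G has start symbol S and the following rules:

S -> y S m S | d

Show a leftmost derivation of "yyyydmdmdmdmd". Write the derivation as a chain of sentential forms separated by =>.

S => ySmS   [S -> y S m S]
ySmS => yySmSmS   [S -> y S m S]
yySmSmS => yyySmSmSmS   [S -> y S m S]
yyySmSmSmS => yyyySmSmSmSmS   [S -> y S m S]
yyyySmSmSmSmS => yyyydmSmSmSmS   [S -> d]
yyyydmSmSmSmS => yyyydmdmSmSmS   [S -> d]
yyyydmdmSmSmS => yyyydmdmdmSmS   [S -> d]
yyyydmdmdmSmS => yyyydmdmdmdmS   [S -> d]
yyyydmdmdmdmS => yyyydmdmdmdmd   [S -> d]

S => ySmS => yySmSmS => yyySmSmSmS => yyyySmSmSmSmS => yyyydmSmSmSmS => yyyydmdmSmSmS => yyyydmdmdmSmS => yyyydmdmdmdmS => yyyydmdmdmdmd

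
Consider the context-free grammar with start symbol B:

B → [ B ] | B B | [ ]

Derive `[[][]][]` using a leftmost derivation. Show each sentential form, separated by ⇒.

B ⇒ BB   [B → B B]
BB ⇒ [B]B   [B → [ B ]]
[B]B ⇒ [BB]B   [B → B B]
[BB]B ⇒ [[]B]B   [B → [ ]]
[[]B]B ⇒ [[][]]B   [B → [ ]]
[[][]]B ⇒ [[][]][]   [B → [ ]]

B ⇒ BB ⇒ [B]B ⇒ [BB]B ⇒ [[]B]B ⇒ [[][]]B ⇒ [[][]][]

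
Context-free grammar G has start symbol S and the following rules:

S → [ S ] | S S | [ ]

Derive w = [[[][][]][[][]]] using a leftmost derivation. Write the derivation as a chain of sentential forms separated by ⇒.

S ⇒ [S] ⇒ [SS] ⇒ [[S]S] ⇒ [[SS]S] ⇒ [[[]S]S] ⇒ [[[]SS]S] ⇒ [[[][]S]S] ⇒ [[[][][]]S] ⇒ [[[][][]][S]] ⇒ [[[][][]][SS]] ⇒ [[[][][]][[]S]] ⇒ [[[][][]][[][]]]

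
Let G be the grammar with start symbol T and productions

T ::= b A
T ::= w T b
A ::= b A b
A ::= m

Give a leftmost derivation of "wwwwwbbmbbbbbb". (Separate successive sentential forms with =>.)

T => wTb => wwTbb => wwwTbbb => wwwwTbbbb => wwwwwTbbbbb => wwwwwbAbbbbb => wwwwwbbAbbbbbb => wwwwwbbmbbbbbb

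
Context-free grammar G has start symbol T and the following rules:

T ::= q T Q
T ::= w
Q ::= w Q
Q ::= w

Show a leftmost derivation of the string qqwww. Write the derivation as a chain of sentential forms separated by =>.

T => qTQ   [T ::= q T Q]
qTQ => qqTQQ   [T ::= q T Q]
qqTQQ => qqwQQ   [T ::= w]
qqwQQ => qqwwQ   [Q ::= w]
qqwwQ => qqwww   [Q ::= w]

T=>qTQ=>qqTQQ=>qqwQQ=>qqwwQ=>qqwww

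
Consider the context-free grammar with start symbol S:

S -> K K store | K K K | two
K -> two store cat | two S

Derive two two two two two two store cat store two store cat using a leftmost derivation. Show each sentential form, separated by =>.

S => K K K => two S K K => two two K K => two two two S K => two two two K K store K => two two two two S K store K => two two two two two K store K => two two two two two two store cat store K => two two two two two two store cat store two store cat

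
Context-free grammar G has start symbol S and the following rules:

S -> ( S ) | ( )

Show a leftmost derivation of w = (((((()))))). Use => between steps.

S => (S)   [S -> ( S )]
(S) => ((S))   [S -> ( S )]
((S)) => (((S)))   [S -> ( S )]
(((S))) => ((((S))))   [S -> ( S )]
((((S)))) => (((((S)))))   [S -> ( S )]
(((((S))))) => (((((())))))   [S -> ( )]

S => (S) => ((S)) => (((S))) => ((((S)))) => (((((S))))) => (((((())))))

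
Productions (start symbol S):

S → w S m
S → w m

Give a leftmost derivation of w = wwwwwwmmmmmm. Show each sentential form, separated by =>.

S=>wSm=>wwSmm=>wwwSmmm=>wwwwSmmmm=>wwwwwSmmmmm=>wwwwwwmmmmmm

S => wSm   [S → w S m]
wSm => wwSmm   [S → w S m]
wwSmm => wwwSmmm   [S → w S m]
wwwSmmm => wwwwSmmmm   [S → w S m]
wwwwSmmmm => wwwwwSmmmmm   [S → w S m]
wwwwwSmmmmm => wwwwwwmmmmmm   [S → w m]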